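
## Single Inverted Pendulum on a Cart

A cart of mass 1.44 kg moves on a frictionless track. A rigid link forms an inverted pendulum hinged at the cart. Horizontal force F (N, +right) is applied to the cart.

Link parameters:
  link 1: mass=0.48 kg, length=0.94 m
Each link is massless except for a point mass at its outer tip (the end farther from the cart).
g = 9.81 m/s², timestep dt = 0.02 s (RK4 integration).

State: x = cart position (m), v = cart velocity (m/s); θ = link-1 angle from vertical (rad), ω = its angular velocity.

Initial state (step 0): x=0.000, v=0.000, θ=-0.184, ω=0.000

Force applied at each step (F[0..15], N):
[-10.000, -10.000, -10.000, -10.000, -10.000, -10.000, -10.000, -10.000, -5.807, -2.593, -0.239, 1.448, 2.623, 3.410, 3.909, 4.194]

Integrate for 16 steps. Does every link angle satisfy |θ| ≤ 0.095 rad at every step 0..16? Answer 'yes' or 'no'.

Answer: no

Derivation:
apply F[0]=-10.000 → step 1: x=-0.001, v=-0.126, θ=-0.183, ω=0.093
apply F[1]=-10.000 → step 2: x=-0.005, v=-0.252, θ=-0.180, ω=0.187
apply F[2]=-10.000 → step 3: x=-0.011, v=-0.378, θ=-0.176, ω=0.283
apply F[3]=-10.000 → step 4: x=-0.020, v=-0.505, θ=-0.169, ω=0.380
apply F[4]=-10.000 → step 5: x=-0.032, v=-0.632, θ=-0.160, ω=0.479
apply F[5]=-10.000 → step 6: x=-0.045, v=-0.760, θ=-0.150, ω=0.581
apply F[6]=-10.000 → step 7: x=-0.062, v=-0.889, θ=-0.137, ω=0.687
apply F[7]=-10.000 → step 8: x=-0.081, v=-1.019, θ=-0.122, ω=0.798
apply F[8]=-5.807 → step 9: x=-0.102, v=-1.093, θ=-0.106, ω=0.852
apply F[9]=-2.593 → step 10: x=-0.124, v=-1.123, θ=-0.089, ω=0.863
apply F[10]=-0.239 → step 11: x=-0.147, v=-1.121, θ=-0.072, ω=0.845
apply F[11]=+1.448 → step 12: x=-0.169, v=-1.097, θ=-0.055, ω=0.806
apply F[12]=+2.623 → step 13: x=-0.190, v=-1.058, θ=-0.039, ω=0.755
apply F[13]=+3.410 → step 14: x=-0.211, v=-1.009, θ=-0.025, ω=0.696
apply F[14]=+3.909 → step 15: x=-0.231, v=-0.953, θ=-0.012, ω=0.633
apply F[15]=+4.194 → step 16: x=-0.249, v=-0.895, θ=0.000, ω=0.569
Max |angle| over trajectory = 0.184 rad; bound = 0.095 → exceeded.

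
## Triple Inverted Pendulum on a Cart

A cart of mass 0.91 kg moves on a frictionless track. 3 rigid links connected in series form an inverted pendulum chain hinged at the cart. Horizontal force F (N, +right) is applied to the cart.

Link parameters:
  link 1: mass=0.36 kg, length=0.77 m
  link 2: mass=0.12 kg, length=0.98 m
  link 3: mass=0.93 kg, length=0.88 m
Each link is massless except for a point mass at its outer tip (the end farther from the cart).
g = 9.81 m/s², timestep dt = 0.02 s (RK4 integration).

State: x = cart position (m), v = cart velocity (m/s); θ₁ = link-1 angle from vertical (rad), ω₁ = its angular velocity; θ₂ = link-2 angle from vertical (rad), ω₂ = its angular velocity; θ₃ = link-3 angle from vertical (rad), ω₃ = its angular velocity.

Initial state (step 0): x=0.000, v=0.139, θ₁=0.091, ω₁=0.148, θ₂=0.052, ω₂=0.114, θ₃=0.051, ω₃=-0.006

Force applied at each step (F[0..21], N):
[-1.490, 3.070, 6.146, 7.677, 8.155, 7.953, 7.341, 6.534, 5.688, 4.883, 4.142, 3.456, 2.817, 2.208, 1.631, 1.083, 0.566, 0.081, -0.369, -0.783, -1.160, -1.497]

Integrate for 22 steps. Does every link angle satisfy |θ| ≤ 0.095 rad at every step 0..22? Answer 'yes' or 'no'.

Answer: no

Derivation:
apply F[0]=-1.490 → step 1: x=0.002, v=0.079, θ₁=0.095, ω₁=0.277, θ₂=0.054, ω₂=0.087, θ₃=0.051, ω₃=-0.010
apply F[1]=+3.070 → step 2: x=0.004, v=0.117, θ₁=0.101, ω₁=0.286, θ₂=0.055, ω₂=0.060, θ₃=0.051, ω₃=-0.018
apply F[2]=+6.146 → step 3: x=0.008, v=0.219, θ₁=0.106, ω₁=0.216, θ₂=0.056, ω₂=0.030, θ₃=0.050, ω₃=-0.029
apply F[3]=+7.677 → step 4: x=0.013, v=0.354, θ₁=0.109, ω₁=0.110, θ₂=0.057, ω₂=-0.001, θ₃=0.049, ω₃=-0.043
apply F[4]=+8.155 → step 5: x=0.022, v=0.497, θ₁=0.110, ω₁=-0.005, θ₂=0.056, ω₂=-0.033, θ₃=0.048, ω₃=-0.059
apply F[5]=+7.953 → step 6: x=0.033, v=0.637, θ₁=0.109, ω₁=-0.115, θ₂=0.055, ω₂=-0.065, θ₃=0.047, ω₃=-0.076
apply F[6]=+7.341 → step 7: x=0.047, v=0.764, θ₁=0.106, ω₁=-0.210, θ₂=0.054, ω₂=-0.094, θ₃=0.045, ω₃=-0.093
apply F[7]=+6.534 → step 8: x=0.063, v=0.875, θ₁=0.101, ω₁=-0.288, θ₂=0.052, ω₂=-0.122, θ₃=0.043, ω₃=-0.110
apply F[8]=+5.688 → step 9: x=0.082, v=0.969, θ₁=0.094, ω₁=-0.350, θ₂=0.049, ω₂=-0.147, θ₃=0.041, ω₃=-0.126
apply F[9]=+4.883 → step 10: x=0.102, v=1.049, θ₁=0.087, ω₁=-0.397, θ₂=0.046, ω₂=-0.170, θ₃=0.038, ω₃=-0.142
apply F[10]=+4.142 → step 11: x=0.124, v=1.115, θ₁=0.079, ω₁=-0.432, θ₂=0.042, ω₂=-0.189, θ₃=0.035, ω₃=-0.155
apply F[11]=+3.456 → step 12: x=0.147, v=1.168, θ₁=0.070, ω₁=-0.457, θ₂=0.038, ω₂=-0.206, θ₃=0.032, ω₃=-0.168
apply F[12]=+2.817 → step 13: x=0.170, v=1.211, θ₁=0.060, ω₁=-0.474, θ₂=0.034, ω₂=-0.220, θ₃=0.029, ω₃=-0.179
apply F[13]=+2.208 → step 14: x=0.195, v=1.243, θ₁=0.051, ω₁=-0.484, θ₂=0.029, ω₂=-0.231, θ₃=0.025, ω₃=-0.188
apply F[14]=+1.631 → step 15: x=0.220, v=1.265, θ₁=0.041, ω₁=-0.487, θ₂=0.025, ω₂=-0.239, θ₃=0.021, ω₃=-0.196
apply F[15]=+1.083 → step 16: x=0.245, v=1.278, θ₁=0.032, ω₁=-0.485, θ₂=0.020, ω₂=-0.245, θ₃=0.017, ω₃=-0.202
apply F[16]=+0.566 → step 17: x=0.271, v=1.282, θ₁=0.022, ω₁=-0.477, θ₂=0.015, ω₂=-0.249, θ₃=0.013, ω₃=-0.207
apply F[17]=+0.081 → step 18: x=0.297, v=1.279, θ₁=0.013, ω₁=-0.465, θ₂=0.010, ω₂=-0.250, θ₃=0.009, ω₃=-0.210
apply F[18]=-0.369 → step 19: x=0.322, v=1.268, θ₁=0.003, ω₁=-0.449, θ₂=0.005, ω₂=-0.250, θ₃=0.005, ω₃=-0.211
apply F[19]=-0.783 → step 20: x=0.347, v=1.252, θ₁=-0.005, ω₁=-0.430, θ₂=-0.000, ω₂=-0.247, θ₃=0.000, ω₃=-0.211
apply F[20]=-1.160 → step 21: x=0.372, v=1.229, θ₁=-0.014, ω₁=-0.408, θ₂=-0.005, ω₂=-0.243, θ₃=-0.004, ω₃=-0.209
apply F[21]=-1.497 → step 22: x=0.396, v=1.201, θ₁=-0.022, ω₁=-0.384, θ₂=-0.010, ω₂=-0.237, θ₃=-0.008, ω₃=-0.206
Max |angle| over trajectory = 0.110 rad; bound = 0.095 → exceeded.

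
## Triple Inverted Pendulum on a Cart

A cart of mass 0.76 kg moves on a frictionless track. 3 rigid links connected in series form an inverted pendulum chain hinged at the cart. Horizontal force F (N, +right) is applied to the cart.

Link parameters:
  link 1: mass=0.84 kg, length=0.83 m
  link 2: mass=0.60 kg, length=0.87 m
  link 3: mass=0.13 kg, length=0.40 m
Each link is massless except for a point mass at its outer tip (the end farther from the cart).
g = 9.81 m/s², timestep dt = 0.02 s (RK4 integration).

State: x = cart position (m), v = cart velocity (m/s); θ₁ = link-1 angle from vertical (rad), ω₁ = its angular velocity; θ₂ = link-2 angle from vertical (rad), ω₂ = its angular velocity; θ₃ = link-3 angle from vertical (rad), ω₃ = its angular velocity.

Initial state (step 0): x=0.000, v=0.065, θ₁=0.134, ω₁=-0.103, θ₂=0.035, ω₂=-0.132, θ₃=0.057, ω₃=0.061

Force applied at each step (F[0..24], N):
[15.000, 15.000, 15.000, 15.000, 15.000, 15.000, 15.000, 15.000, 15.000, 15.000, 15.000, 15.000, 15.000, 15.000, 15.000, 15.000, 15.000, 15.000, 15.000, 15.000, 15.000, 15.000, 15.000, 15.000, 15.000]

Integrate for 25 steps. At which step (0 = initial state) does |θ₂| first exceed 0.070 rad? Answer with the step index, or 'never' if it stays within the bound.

Answer: 14

Derivation:
apply F[0]=+15.000 → step 1: x=0.005, v=0.396, θ₁=0.129, ω₁=-0.443, θ₂=0.032, ω₂=-0.183, θ₃=0.058, ω₃=0.078
apply F[1]=+15.000 → step 2: x=0.016, v=0.733, θ₁=0.116, ω₁=-0.795, θ₂=0.028, ω₂=-0.230, θ₃=0.060, ω₃=0.098
apply F[2]=+15.000 → step 3: x=0.034, v=1.081, θ₁=0.097, ω₁=-1.168, θ₂=0.023, ω₂=-0.269, θ₃=0.062, ω₃=0.122
apply F[3]=+15.000 → step 4: x=0.059, v=1.442, θ₁=0.069, ω₁=-1.569, θ₂=0.017, ω₂=-0.298, θ₃=0.065, ω₃=0.147
apply F[4]=+15.000 → step 5: x=0.092, v=1.819, θ₁=0.034, ω₁=-2.004, θ₂=0.011, ω₂=-0.314, θ₃=0.068, ω₃=0.173
apply F[5]=+15.000 → step 6: x=0.132, v=2.210, θ₁=-0.011, ω₁=-2.472, θ₂=0.005, ω₂=-0.317, θ₃=0.072, ω₃=0.194
apply F[6]=+15.000 → step 7: x=0.180, v=2.609, θ₁=-0.065, ω₁=-2.963, θ₂=-0.002, ω₂=-0.314, θ₃=0.076, ω₃=0.207
apply F[7]=+15.000 → step 8: x=0.236, v=3.000, θ₁=-0.130, ω₁=-3.453, θ₂=-0.008, ω₂=-0.317, θ₃=0.080, ω₃=0.203
apply F[8]=+15.000 → step 9: x=0.300, v=3.363, θ₁=-0.203, ω₁=-3.908, θ₂=-0.015, ω₂=-0.346, θ₃=0.084, ω₃=0.177
apply F[9]=+15.000 → step 10: x=0.371, v=3.677, θ₁=-0.286, ω₁=-4.296, θ₂=-0.022, ω₂=-0.419, θ₃=0.087, ω₃=0.127
apply F[10]=+15.000 → step 11: x=0.447, v=3.931, θ₁=-0.375, ω₁=-4.598, θ₂=-0.032, ω₂=-0.549, θ₃=0.089, ω₃=0.057
apply F[11]=+15.000 → step 12: x=0.527, v=4.122, θ₁=-0.469, ω₁=-4.816, θ₂=-0.044, ω₂=-0.735, θ₃=0.089, ω₃=-0.031
apply F[12]=+15.000 → step 13: x=0.611, v=4.257, θ₁=-0.567, ω₁=-4.965, θ₂=-0.061, ω₂=-0.972, θ₃=0.088, ω₃=-0.130
apply F[13]=+15.000 → step 14: x=0.697, v=4.345, θ₁=-0.667, ω₁=-5.063, θ₂=-0.084, ω₂=-1.249, θ₃=0.084, ω₃=-0.241
apply F[14]=+15.000 → step 15: x=0.785, v=4.395, θ₁=-0.769, ω₁=-5.128, θ₂=-0.112, ω₂=-1.556, θ₃=0.078, ω₃=-0.361
apply F[15]=+15.000 → step 16: x=0.873, v=4.413, θ₁=-0.872, ω₁=-5.170, θ₂=-0.146, ω₂=-1.887, θ₃=0.069, ω₃=-0.495
apply F[16]=+15.000 → step 17: x=0.961, v=4.405, θ₁=-0.976, ω₁=-5.197, θ₂=-0.187, ω₂=-2.236, θ₃=0.058, ω₃=-0.645
apply F[17]=+15.000 → step 18: x=1.049, v=4.373, θ₁=-1.080, ω₁=-5.213, θ₂=-0.236, ω₂=-2.601, θ₃=0.043, ω₃=-0.817
apply F[18]=+15.000 → step 19: x=1.136, v=4.320, θ₁=-1.184, ω₁=-5.220, θ₂=-0.291, ω₂=-2.977, θ₃=0.025, ω₃=-1.018
apply F[19]=+15.000 → step 20: x=1.222, v=4.249, θ₁=-1.289, ω₁=-5.218, θ₂=-0.355, ω₂=-3.364, θ₃=0.002, ω₃=-1.256
apply F[20]=+15.000 → step 21: x=1.306, v=4.161, θ₁=-1.393, ω₁=-5.206, θ₂=-0.426, ω₂=-3.761, θ₃=-0.025, ω₃=-1.543
apply F[21]=+15.000 → step 22: x=1.388, v=4.057, θ₁=-1.497, ω₁=-5.183, θ₂=-0.505, ω₂=-4.168, θ₃=-0.060, ω₃=-1.891
apply F[22]=+15.000 → step 23: x=1.468, v=3.938, θ₁=-1.600, ω₁=-5.144, θ₂=-0.593, ω₂=-4.583, θ₃=-0.102, ω₃=-2.315
apply F[23]=+15.000 → step 24: x=1.545, v=3.806, θ₁=-1.702, ω₁=-5.087, θ₂=-0.689, ω₂=-5.007, θ₃=-0.153, ω₃=-2.830
apply F[24]=+15.000 → step 25: x=1.620, v=3.662, θ₁=-1.803, ω₁=-5.006, θ₂=-0.793, ω₂=-5.439, θ₃=-0.216, ω₃=-3.455
|θ₂| = 0.084 > 0.070 first at step 14.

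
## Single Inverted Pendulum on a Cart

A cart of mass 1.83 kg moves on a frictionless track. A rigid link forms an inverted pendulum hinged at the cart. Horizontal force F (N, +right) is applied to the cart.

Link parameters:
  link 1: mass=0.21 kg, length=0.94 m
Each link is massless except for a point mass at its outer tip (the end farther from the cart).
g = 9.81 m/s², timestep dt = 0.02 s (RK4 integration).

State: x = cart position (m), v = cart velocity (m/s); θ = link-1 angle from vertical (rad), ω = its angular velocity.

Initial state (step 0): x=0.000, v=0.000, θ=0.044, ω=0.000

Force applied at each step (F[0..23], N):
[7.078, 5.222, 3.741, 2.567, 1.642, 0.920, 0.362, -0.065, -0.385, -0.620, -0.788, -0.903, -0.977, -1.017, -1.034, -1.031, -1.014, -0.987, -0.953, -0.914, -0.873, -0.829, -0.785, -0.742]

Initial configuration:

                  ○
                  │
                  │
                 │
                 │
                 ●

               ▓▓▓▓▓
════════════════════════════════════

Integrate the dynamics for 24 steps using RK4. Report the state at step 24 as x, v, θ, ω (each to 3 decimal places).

Answer: x=0.077, v=0.077, θ=-0.011, ω=-0.025

Derivation:
apply F[0]=+7.078 → step 1: x=0.001, v=0.076, θ=0.043, ω=-0.072
apply F[1]=+5.222 → step 2: x=0.003, v=0.132, θ=0.041, ω=-0.123
apply F[2]=+3.741 → step 3: x=0.006, v=0.172, θ=0.039, ω=-0.157
apply F[3]=+2.567 → step 4: x=0.010, v=0.200, θ=0.035, ω=-0.178
apply F[4]=+1.642 → step 5: x=0.014, v=0.217, θ=0.032, ω=-0.190
apply F[5]=+0.920 → step 6: x=0.018, v=0.226, θ=0.028, ω=-0.193
apply F[6]=+0.362 → step 7: x=0.023, v=0.230, θ=0.024, ω=-0.192
apply F[7]=-0.065 → step 8: x=0.027, v=0.228, θ=0.020, ω=-0.186
apply F[8]=-0.385 → step 9: x=0.032, v=0.224, θ=0.016, ω=-0.177
apply F[9]=-0.620 → step 10: x=0.036, v=0.217, θ=0.013, ω=-0.166
apply F[10]=-0.788 → step 11: x=0.041, v=0.208, θ=0.010, ω=-0.155
apply F[11]=-0.903 → step 12: x=0.045, v=0.198, θ=0.007, ω=-0.142
apply F[12]=-0.977 → step 13: x=0.048, v=0.187, θ=0.004, ω=-0.129
apply F[13]=-1.017 → step 14: x=0.052, v=0.176, θ=0.002, ω=-0.117
apply F[14]=-1.034 → step 15: x=0.055, v=0.164, θ=-0.001, ω=-0.105
apply F[15]=-1.031 → step 16: x=0.059, v=0.153, θ=-0.003, ω=-0.093
apply F[16]=-1.014 → step 17: x=0.062, v=0.142, θ=-0.004, ω=-0.082
apply F[17]=-0.987 → step 18: x=0.064, v=0.132, θ=-0.006, ω=-0.072
apply F[18]=-0.953 → step 19: x=0.067, v=0.121, θ=-0.007, ω=-0.062
apply F[19]=-0.914 → step 20: x=0.069, v=0.111, θ=-0.008, ω=-0.054
apply F[20]=-0.873 → step 21: x=0.071, v=0.102, θ=-0.009, ω=-0.045
apply F[21]=-0.829 → step 22: x=0.073, v=0.093, θ=-0.010, ω=-0.038
apply F[22]=-0.785 → step 23: x=0.075, v=0.085, θ=-0.011, ω=-0.031
apply F[23]=-0.742 → step 24: x=0.077, v=0.077, θ=-0.011, ω=-0.025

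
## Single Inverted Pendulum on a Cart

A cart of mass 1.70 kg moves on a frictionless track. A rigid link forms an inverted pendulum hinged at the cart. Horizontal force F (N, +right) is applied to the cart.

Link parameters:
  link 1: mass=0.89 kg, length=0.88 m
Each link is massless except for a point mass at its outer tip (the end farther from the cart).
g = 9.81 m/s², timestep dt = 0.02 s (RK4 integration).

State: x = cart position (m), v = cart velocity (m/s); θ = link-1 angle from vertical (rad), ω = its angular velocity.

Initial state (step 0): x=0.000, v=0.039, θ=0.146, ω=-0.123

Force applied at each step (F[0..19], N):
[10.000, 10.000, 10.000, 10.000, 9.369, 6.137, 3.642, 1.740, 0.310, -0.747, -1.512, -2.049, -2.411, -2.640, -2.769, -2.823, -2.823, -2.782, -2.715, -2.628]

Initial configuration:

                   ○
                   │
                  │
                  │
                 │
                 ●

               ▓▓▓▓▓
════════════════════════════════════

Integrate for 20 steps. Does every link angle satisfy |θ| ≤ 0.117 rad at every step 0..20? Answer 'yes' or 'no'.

apply F[0]=+10.000 → step 1: x=0.002, v=0.141, θ=0.143, ω=-0.206
apply F[1]=+10.000 → step 2: x=0.006, v=0.243, θ=0.138, ω=-0.290
apply F[2]=+10.000 → step 3: x=0.012, v=0.347, θ=0.131, ω=-0.376
apply F[3]=+10.000 → step 4: x=0.020, v=0.451, θ=0.123, ω=-0.465
apply F[4]=+9.369 → step 5: x=0.029, v=0.548, θ=0.113, ω=-0.549
apply F[5]=+6.137 → step 6: x=0.041, v=0.610, θ=0.101, ω=-0.594
apply F[6]=+3.642 → step 7: x=0.054, v=0.643, θ=0.089, ω=-0.611
apply F[7]=+1.740 → step 8: x=0.067, v=0.655, θ=0.077, ω=-0.606
apply F[8]=+0.310 → step 9: x=0.080, v=0.652, θ=0.065, ω=-0.587
apply F[9]=-0.747 → step 10: x=0.093, v=0.637, θ=0.054, ω=-0.557
apply F[10]=-1.512 → step 11: x=0.105, v=0.615, θ=0.043, ω=-0.521
apply F[11]=-2.049 → step 12: x=0.117, v=0.587, θ=0.033, ω=-0.480
apply F[12]=-2.411 → step 13: x=0.128, v=0.556, θ=0.024, ω=-0.439
apply F[13]=-2.640 → step 14: x=0.139, v=0.523, θ=0.015, ω=-0.397
apply F[14]=-2.769 → step 15: x=0.149, v=0.489, θ=0.008, ω=-0.356
apply F[15]=-2.823 → step 16: x=0.159, v=0.455, θ=0.001, ω=-0.317
apply F[16]=-2.823 → step 17: x=0.168, v=0.422, θ=-0.005, ω=-0.280
apply F[17]=-2.782 → step 18: x=0.176, v=0.390, θ=-0.010, ω=-0.245
apply F[18]=-2.715 → step 19: x=0.183, v=0.360, θ=-0.015, ω=-0.213
apply F[19]=-2.628 → step 20: x=0.190, v=0.330, θ=-0.019, ω=-0.184
Max |angle| over trajectory = 0.146 rad; bound = 0.117 → exceeded.

Answer: no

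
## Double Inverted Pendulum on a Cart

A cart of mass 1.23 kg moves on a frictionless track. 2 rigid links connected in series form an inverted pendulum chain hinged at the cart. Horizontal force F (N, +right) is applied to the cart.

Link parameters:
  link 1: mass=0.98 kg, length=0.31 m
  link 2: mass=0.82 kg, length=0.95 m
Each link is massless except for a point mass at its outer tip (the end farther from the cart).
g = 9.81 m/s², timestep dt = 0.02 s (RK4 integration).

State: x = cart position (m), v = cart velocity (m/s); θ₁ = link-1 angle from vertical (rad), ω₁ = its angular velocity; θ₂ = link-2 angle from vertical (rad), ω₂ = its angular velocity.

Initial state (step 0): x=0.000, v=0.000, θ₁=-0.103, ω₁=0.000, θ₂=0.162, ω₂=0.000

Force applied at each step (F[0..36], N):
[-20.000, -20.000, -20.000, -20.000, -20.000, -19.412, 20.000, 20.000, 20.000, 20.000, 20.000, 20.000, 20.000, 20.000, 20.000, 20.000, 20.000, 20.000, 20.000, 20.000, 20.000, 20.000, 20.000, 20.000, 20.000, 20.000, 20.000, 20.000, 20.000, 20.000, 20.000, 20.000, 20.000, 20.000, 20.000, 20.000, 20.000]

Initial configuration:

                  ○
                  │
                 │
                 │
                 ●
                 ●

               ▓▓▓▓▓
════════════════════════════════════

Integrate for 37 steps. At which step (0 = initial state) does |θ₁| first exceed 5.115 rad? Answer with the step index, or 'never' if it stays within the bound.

apply F[0]=-20.000 → step 1: x=-0.003, v=-0.294, θ₁=-0.096, ω₁=0.737, θ₂=0.163, ω₂=0.106
apply F[1]=-20.000 → step 2: x=-0.012, v=-0.594, θ₁=-0.073, ω₁=1.515, θ₂=0.166, ω₂=0.203
apply F[2]=-20.000 → step 3: x=-0.027, v=-0.904, θ₁=-0.035, ω₁=2.374, θ₂=0.171, ω₂=0.281
apply F[3]=-20.000 → step 4: x=-0.048, v=-1.228, θ₁=0.022, ω₁=3.343, θ₂=0.177, ω₂=0.332
apply F[4]=-20.000 → step 5: x=-0.076, v=-1.559, θ₁=0.100, ω₁=4.421, θ₂=0.184, ω₂=0.351
apply F[5]=-19.412 → step 6: x=-0.110, v=-1.872, θ₁=0.199, ω₁=5.512, θ₂=0.191, ω₂=0.352
apply F[6]=+20.000 → step 7: x=-0.145, v=-1.583, θ₁=0.302, ω₁=4.782, θ₂=0.198, ω₂=0.341
apply F[7]=+20.000 → step 8: x=-0.174, v=-1.328, θ₁=0.392, ω₁=4.281, θ₂=0.205, ω₂=0.300
apply F[8]=+20.000 → step 9: x=-0.198, v=-1.102, θ₁=0.474, ω₁=3.978, θ₂=0.210, ω₂=0.231
apply F[9]=+20.000 → step 10: x=-0.218, v=-0.896, θ₁=0.552, ω₁=3.836, θ₂=0.214, ω₂=0.136
apply F[10]=+20.000 → step 11: x=-0.234, v=-0.702, θ₁=0.629, ω₁=3.819, θ₂=0.215, ω₂=0.021
apply F[11]=+20.000 → step 12: x=-0.246, v=-0.515, θ₁=0.706, ω₁=3.899, θ₂=0.214, ω₂=-0.108
apply F[12]=+20.000 → step 13: x=-0.255, v=-0.330, θ₁=0.785, ω₁=4.056, θ₂=0.211, ω₂=-0.247
apply F[13]=+20.000 → step 14: x=-0.259, v=-0.142, θ₁=0.868, ω₁=4.271, θ₂=0.205, ω₂=-0.389
apply F[14]=+20.000 → step 15: x=-0.260, v=0.053, θ₁=0.956, ω₁=4.532, θ₂=0.195, ω₂=-0.531
apply F[15]=+20.000 → step 16: x=-0.257, v=0.258, θ₁=1.050, ω₁=4.834, θ₂=0.183, ω₂=-0.668
apply F[16]=+20.000 → step 17: x=-0.250, v=0.476, θ₁=1.150, ω₁=5.173, θ₂=0.169, ω₂=-0.794
apply F[17]=+20.000 → step 18: x=-0.238, v=0.711, θ₁=1.257, ω₁=5.552, θ₂=0.152, ω₂=-0.905
apply F[18]=+20.000 → step 19: x=-0.221, v=0.964, θ₁=1.372, ω₁=5.982, θ₂=0.133, ω₂=-0.995
apply F[19]=+20.000 → step 20: x=-0.199, v=1.242, θ₁=1.497, ω₁=6.482, θ₂=0.112, ω₂=-1.057
apply F[20]=+20.000 → step 21: x=-0.171, v=1.549, θ₁=1.632, ω₁=7.081, θ₂=0.091, ω₂=-1.081
apply F[21]=+20.000 → step 22: x=-0.137, v=1.895, θ₁=1.781, ω₁=7.830, θ₂=0.069, ω₂=-1.053
apply F[22]=+20.000 → step 23: x=-0.095, v=2.297, θ₁=1.947, ω₁=8.818, θ₂=0.049, ω₂=-0.950
apply F[23]=+20.000 → step 24: x=-0.045, v=2.784, θ₁=2.136, ω₁=10.206, θ₂=0.032, ω₂=-0.732
apply F[24]=+20.000 → step 25: x=0.017, v=3.413, θ₁=2.360, ω₁=12.315, θ₂=0.021, ω₂=-0.323
apply F[25]=+20.000 → step 26: x=0.093, v=4.287, θ₁=2.638, ω₁=15.772, θ₂=0.021, ω₂=0.423
apply F[26]=+20.000 → step 27: x=0.190, v=5.356, θ₁=3.002, ω₁=20.614, θ₂=0.041, ω₂=1.504
apply F[27]=+20.000 → step 28: x=0.300, v=5.382, θ₁=3.426, ω₁=20.548, θ₂=0.073, ω₂=1.423
apply F[28]=+20.000 → step 29: x=0.400, v=4.601, θ₁=3.796, ω₁=16.487, θ₂=0.090, ω₂=0.212
apply F[29]=+20.000 → step 30: x=0.486, v=4.052, θ₁=4.096, ω₁=13.701, θ₂=0.083, ω₂=-0.837
apply F[30]=+20.000 → step 31: x=0.563, v=3.722, θ₁=4.352, ω₁=12.061, θ₂=0.057, ω₂=-1.667
apply F[31]=+20.000 → step 32: x=0.636, v=3.515, θ₁=4.583, ω₁=11.121, θ₂=0.017, ω₂=-2.362
apply F[32]=+20.000 → step 33: x=0.704, v=3.369, θ₁=4.800, ω₁=10.666, θ₂=-0.037, ω₂=-2.983
apply F[33]=+20.000 → step 34: x=0.771, v=3.242, θ₁=5.012, ω₁=10.626, θ₂=-0.102, ω₂=-3.571
apply F[34]=+20.000 → step 35: x=0.834, v=3.090, θ₁=5.228, ω₁=11.019, θ₂=-0.179, ω₂=-4.156
apply F[35]=+20.000 → step 36: x=0.894, v=2.860, θ₁=5.456, ω₁=11.928, θ₂=-0.268, ω₂=-4.748
apply F[36]=+20.000 → step 37: x=0.947, v=2.508, θ₁=5.708, ω₁=13.299, θ₂=-0.369, ω₂=-5.255
|θ₁| = 5.228 > 5.115 first at step 35.

Answer: 35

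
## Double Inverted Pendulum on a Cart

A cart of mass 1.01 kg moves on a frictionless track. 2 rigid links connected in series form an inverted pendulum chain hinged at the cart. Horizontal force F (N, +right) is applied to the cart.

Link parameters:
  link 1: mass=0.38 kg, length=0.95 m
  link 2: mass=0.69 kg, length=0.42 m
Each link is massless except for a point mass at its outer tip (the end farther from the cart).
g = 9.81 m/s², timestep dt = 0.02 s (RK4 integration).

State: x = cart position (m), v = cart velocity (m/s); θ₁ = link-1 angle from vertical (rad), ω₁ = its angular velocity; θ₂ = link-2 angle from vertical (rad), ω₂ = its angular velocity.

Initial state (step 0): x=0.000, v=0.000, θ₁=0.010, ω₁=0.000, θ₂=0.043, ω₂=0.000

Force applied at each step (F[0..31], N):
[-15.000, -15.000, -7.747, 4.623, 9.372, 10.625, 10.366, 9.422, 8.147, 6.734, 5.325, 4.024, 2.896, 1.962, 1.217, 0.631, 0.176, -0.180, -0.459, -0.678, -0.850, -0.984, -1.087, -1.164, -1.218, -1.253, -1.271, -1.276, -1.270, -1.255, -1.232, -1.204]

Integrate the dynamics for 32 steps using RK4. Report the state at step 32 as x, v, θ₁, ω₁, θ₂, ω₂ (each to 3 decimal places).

apply F[0]=-15.000 → step 1: x=-0.003, v=-0.299, θ₁=0.013, ω₁=0.305, θ₂=0.043, ω₂=0.041
apply F[1]=-15.000 → step 2: x=-0.012, v=-0.600, θ₁=0.022, ω₁=0.616, θ₂=0.045, ω₂=0.075
apply F[2]=-7.747 → step 3: x=-0.026, v=-0.759, θ₁=0.036, ω₁=0.783, θ₂=0.046, ω₂=0.095
apply F[3]=+4.623 → step 4: x=-0.040, v=-0.676, θ₁=0.051, ω₁=0.704, θ₂=0.048, ω₂=0.100
apply F[4]=+9.372 → step 5: x=-0.052, v=-0.502, θ₁=0.063, ω₁=0.537, θ₂=0.050, ω₂=0.088
apply F[5]=+10.625 → step 6: x=-0.060, v=-0.307, θ₁=0.072, ω₁=0.352, θ₂=0.052, ω₂=0.065
apply F[6]=+10.366 → step 7: x=-0.064, v=-0.118, θ₁=0.078, ω₁=0.179, θ₂=0.053, ω₂=0.033
apply F[7]=+9.422 → step 8: x=-0.065, v=0.051, θ₁=0.080, ω₁=0.028, θ₂=0.053, ω₂=-0.004
apply F[8]=+8.147 → step 9: x=-0.062, v=0.195, θ₁=0.079, ω₁=-0.096, θ₂=0.053, ω₂=-0.041
apply F[9]=+6.734 → step 10: x=-0.057, v=0.312, θ₁=0.076, ω₁=-0.193, θ₂=0.051, ω₂=-0.076
apply F[10]=+5.325 → step 11: x=-0.050, v=0.401, θ₁=0.072, ω₁=-0.263, θ₂=0.050, ω₂=-0.107
apply F[11]=+4.024 → step 12: x=-0.041, v=0.466, θ₁=0.066, ω₁=-0.309, θ₂=0.047, ω₂=-0.134
apply F[12]=+2.896 → step 13: x=-0.032, v=0.511, θ₁=0.059, ω₁=-0.336, θ₂=0.044, ω₂=-0.157
apply F[13]=+1.962 → step 14: x=-0.021, v=0.538, θ₁=0.053, ω₁=-0.349, θ₂=0.041, ω₂=-0.174
apply F[14]=+1.217 → step 15: x=-0.010, v=0.552, θ₁=0.046, ω₁=-0.349, θ₂=0.037, ω₂=-0.187
apply F[15]=+0.631 → step 16: x=0.001, v=0.556, θ₁=0.039, ω₁=-0.342, θ₂=0.034, ω₂=-0.196
apply F[16]=+0.176 → step 17: x=0.012, v=0.552, θ₁=0.032, ω₁=-0.330, θ₂=0.030, ω₂=-0.201
apply F[17]=-0.180 → step 18: x=0.023, v=0.543, θ₁=0.026, ω₁=-0.313, θ₂=0.025, ω₂=-0.202
apply F[18]=-0.459 → step 19: x=0.034, v=0.529, θ₁=0.019, ω₁=-0.295, θ₂=0.021, ω₂=-0.201
apply F[19]=-0.678 → step 20: x=0.044, v=0.512, θ₁=0.014, ω₁=-0.274, θ₂=0.017, ω₂=-0.197
apply F[20]=-0.850 → step 21: x=0.054, v=0.493, θ₁=0.009, ω₁=-0.254, θ₂=0.014, ω₂=-0.191
apply F[21]=-0.984 → step 22: x=0.064, v=0.472, θ₁=0.004, ω₁=-0.233, θ₂=0.010, ω₂=-0.184
apply F[22]=-1.087 → step 23: x=0.073, v=0.450, θ₁=-0.001, ω₁=-0.212, θ₂=0.006, ω₂=-0.175
apply F[23]=-1.164 → step 24: x=0.082, v=0.428, θ₁=-0.005, ω₁=-0.192, θ₂=0.003, ω₂=-0.166
apply F[24]=-1.218 → step 25: x=0.090, v=0.405, θ₁=-0.008, ω₁=-0.172, θ₂=-0.000, ω₂=-0.156
apply F[25]=-1.253 → step 26: x=0.098, v=0.383, θ₁=-0.012, ω₁=-0.153, θ₂=-0.003, ω₂=-0.145
apply F[26]=-1.271 → step 27: x=0.105, v=0.360, θ₁=-0.015, ω₁=-0.135, θ₂=-0.006, ω₂=-0.134
apply F[27]=-1.276 → step 28: x=0.112, v=0.338, θ₁=-0.017, ω₁=-0.119, θ₂=-0.009, ω₂=-0.123
apply F[28]=-1.270 → step 29: x=0.119, v=0.317, θ₁=-0.019, ω₁=-0.103, θ₂=-0.011, ω₂=-0.112
apply F[29]=-1.255 → step 30: x=0.125, v=0.296, θ₁=-0.021, ω₁=-0.089, θ₂=-0.013, ω₂=-0.101
apply F[30]=-1.232 → step 31: x=0.131, v=0.276, θ₁=-0.023, ω₁=-0.075, θ₂=-0.015, ω₂=-0.091
apply F[31]=-1.204 → step 32: x=0.136, v=0.257, θ₁=-0.024, ω₁=-0.063, θ₂=-0.017, ω₂=-0.081

Answer: x=0.136, v=0.257, θ₁=-0.024, ω₁=-0.063, θ₂=-0.017, ω₂=-0.081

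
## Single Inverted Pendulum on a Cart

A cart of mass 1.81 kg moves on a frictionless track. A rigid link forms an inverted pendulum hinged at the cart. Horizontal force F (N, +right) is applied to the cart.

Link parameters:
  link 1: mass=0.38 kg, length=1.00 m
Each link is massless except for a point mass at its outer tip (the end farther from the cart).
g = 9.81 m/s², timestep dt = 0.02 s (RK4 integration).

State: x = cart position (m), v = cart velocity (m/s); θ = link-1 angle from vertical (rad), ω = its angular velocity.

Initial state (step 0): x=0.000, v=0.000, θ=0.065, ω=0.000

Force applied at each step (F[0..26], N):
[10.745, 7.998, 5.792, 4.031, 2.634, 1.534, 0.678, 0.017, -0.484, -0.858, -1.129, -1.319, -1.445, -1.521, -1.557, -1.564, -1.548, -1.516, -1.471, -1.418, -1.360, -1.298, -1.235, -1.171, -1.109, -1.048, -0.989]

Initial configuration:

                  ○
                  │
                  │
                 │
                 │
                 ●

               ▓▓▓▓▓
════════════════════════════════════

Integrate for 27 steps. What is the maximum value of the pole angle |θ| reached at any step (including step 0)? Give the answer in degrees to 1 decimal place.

apply F[0]=+10.745 → step 1: x=0.001, v=0.116, θ=0.064, ω=-0.103
apply F[1]=+7.998 → step 2: x=0.004, v=0.202, θ=0.061, ω=-0.176
apply F[2]=+5.792 → step 3: x=0.009, v=0.263, θ=0.057, ω=-0.226
apply F[3]=+4.031 → step 4: x=0.015, v=0.306, θ=0.052, ω=-0.258
apply F[4]=+2.634 → step 5: x=0.021, v=0.333, θ=0.047, ω=-0.275
apply F[5]=+1.534 → step 6: x=0.028, v=0.348, θ=0.041, ω=-0.281
apply F[6]=+0.678 → step 7: x=0.035, v=0.354, θ=0.036, ω=-0.280
apply F[7]=+0.017 → step 8: x=0.042, v=0.352, θ=0.030, ω=-0.272
apply F[8]=-0.484 → step 9: x=0.049, v=0.346, θ=0.025, ω=-0.260
apply F[9]=-0.858 → step 10: x=0.056, v=0.336, θ=0.020, ω=-0.245
apply F[10]=-1.129 → step 11: x=0.062, v=0.322, θ=0.015, ω=-0.229
apply F[11]=-1.319 → step 12: x=0.069, v=0.307, θ=0.011, ω=-0.211
apply F[12]=-1.445 → step 13: x=0.075, v=0.291, θ=0.007, ω=-0.193
apply F[13]=-1.521 → step 14: x=0.080, v=0.274, θ=0.003, ω=-0.175
apply F[14]=-1.557 → step 15: x=0.086, v=0.257, θ=-0.000, ω=-0.157
apply F[15]=-1.564 → step 16: x=0.091, v=0.239, θ=-0.003, ω=-0.141
apply F[16]=-1.548 → step 17: x=0.095, v=0.223, θ=-0.006, ω=-0.125
apply F[17]=-1.516 → step 18: x=0.099, v=0.206, θ=-0.008, ω=-0.110
apply F[18]=-1.471 → step 19: x=0.103, v=0.190, θ=-0.010, ω=-0.095
apply F[19]=-1.418 → step 20: x=0.107, v=0.175, θ=-0.012, ω=-0.082
apply F[20]=-1.360 → step 21: x=0.110, v=0.161, θ=-0.014, ω=-0.070
apply F[21]=-1.298 → step 22: x=0.113, v=0.147, θ=-0.015, ω=-0.060
apply F[22]=-1.235 → step 23: x=0.116, v=0.134, θ=-0.016, ω=-0.050
apply F[23]=-1.171 → step 24: x=0.119, v=0.121, θ=-0.017, ω=-0.040
apply F[24]=-1.109 → step 25: x=0.121, v=0.110, θ=-0.018, ω=-0.032
apply F[25]=-1.048 → step 26: x=0.123, v=0.099, θ=-0.018, ω=-0.025
apply F[26]=-0.989 → step 27: x=0.125, v=0.089, θ=-0.019, ω=-0.018
Max |angle| over trajectory = 0.065 rad = 3.7°.

Answer: 3.7°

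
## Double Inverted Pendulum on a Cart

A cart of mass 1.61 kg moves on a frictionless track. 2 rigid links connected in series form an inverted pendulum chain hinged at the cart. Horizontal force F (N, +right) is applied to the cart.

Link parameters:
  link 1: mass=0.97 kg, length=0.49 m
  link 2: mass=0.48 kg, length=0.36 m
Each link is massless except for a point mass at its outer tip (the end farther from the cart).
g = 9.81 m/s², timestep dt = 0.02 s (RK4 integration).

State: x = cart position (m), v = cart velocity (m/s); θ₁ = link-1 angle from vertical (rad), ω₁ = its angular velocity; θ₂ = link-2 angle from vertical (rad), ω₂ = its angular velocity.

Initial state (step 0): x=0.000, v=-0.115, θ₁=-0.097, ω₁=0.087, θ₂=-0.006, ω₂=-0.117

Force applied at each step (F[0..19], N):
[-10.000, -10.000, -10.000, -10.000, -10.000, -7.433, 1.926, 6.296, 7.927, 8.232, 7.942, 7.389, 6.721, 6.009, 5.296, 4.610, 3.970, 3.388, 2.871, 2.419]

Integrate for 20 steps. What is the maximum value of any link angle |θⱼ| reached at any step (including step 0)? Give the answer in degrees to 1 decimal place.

apply F[0]=-10.000 → step 1: x=-0.003, v=-0.222, θ₁=-0.094, ω₁=0.247, θ₂=-0.008, ω₂=-0.042
apply F[1]=-10.000 → step 2: x=-0.009, v=-0.329, θ₁=-0.087, ω₁=0.413, θ₂=-0.008, ω₂=0.028
apply F[2]=-10.000 → step 3: x=-0.017, v=-0.439, θ₁=-0.077, ω₁=0.587, θ₂=-0.007, ω₂=0.091
apply F[3]=-10.000 → step 4: x=-0.026, v=-0.550, θ₁=-0.064, ω₁=0.773, θ₂=-0.004, ω₂=0.145
apply F[4]=-10.000 → step 5: x=-0.039, v=-0.665, θ₁=-0.046, ω₁=0.974, θ₂=-0.001, ω₂=0.187
apply F[5]=-7.433 → step 6: x=-0.053, v=-0.751, θ₁=-0.025, ω₁=1.128, θ₂=0.003, ω₂=0.216
apply F[6]=+1.926 → step 7: x=-0.067, v=-0.725, θ₁=-0.003, ω₁=1.066, θ₂=0.008, ω₂=0.231
apply F[7]=+6.296 → step 8: x=-0.081, v=-0.648, θ₁=0.017, ω₁=0.911, θ₂=0.012, ω₂=0.233
apply F[8]=+7.927 → step 9: x=-0.093, v=-0.554, θ₁=0.033, ω₁=0.731, θ₂=0.017, ω₂=0.225
apply F[9]=+8.232 → step 10: x=-0.103, v=-0.458, θ₁=0.046, ω₁=0.556, θ₂=0.021, ω₂=0.209
apply F[10]=+7.942 → step 11: x=-0.112, v=-0.369, θ₁=0.055, ω₁=0.399, θ₂=0.025, ω₂=0.186
apply F[11]=+7.389 → step 12: x=-0.118, v=-0.288, θ₁=0.062, ω₁=0.264, θ₂=0.029, ω₂=0.160
apply F[12]=+6.721 → step 13: x=-0.123, v=-0.216, θ₁=0.066, ω₁=0.150, θ₂=0.032, ω₂=0.131
apply F[13]=+6.009 → step 14: x=-0.127, v=-0.153, θ₁=0.068, ω₁=0.056, θ₂=0.034, ω₂=0.103
apply F[14]=+5.296 → step 15: x=-0.129, v=-0.099, θ₁=0.069, ω₁=-0.018, θ₂=0.036, ω₂=0.075
apply F[15]=+4.610 → step 16: x=-0.131, v=-0.054, θ₁=0.068, ω₁=-0.077, θ₂=0.037, ω₂=0.049
apply F[16]=+3.970 → step 17: x=-0.132, v=-0.017, θ₁=0.066, ω₁=-0.120, θ₂=0.038, ω₂=0.025
apply F[17]=+3.388 → step 18: x=-0.132, v=0.014, θ₁=0.063, ω₁=-0.152, θ₂=0.038, ω₂=0.004
apply F[18]=+2.871 → step 19: x=-0.131, v=0.038, θ₁=0.060, ω₁=-0.173, θ₂=0.038, ω₂=-0.016
apply F[19]=+2.419 → step 20: x=-0.130, v=0.058, θ₁=0.056, ω₁=-0.186, θ₂=0.037, ω₂=-0.032
Max |angle| over trajectory = 0.097 rad = 5.6°.

Answer: 5.6°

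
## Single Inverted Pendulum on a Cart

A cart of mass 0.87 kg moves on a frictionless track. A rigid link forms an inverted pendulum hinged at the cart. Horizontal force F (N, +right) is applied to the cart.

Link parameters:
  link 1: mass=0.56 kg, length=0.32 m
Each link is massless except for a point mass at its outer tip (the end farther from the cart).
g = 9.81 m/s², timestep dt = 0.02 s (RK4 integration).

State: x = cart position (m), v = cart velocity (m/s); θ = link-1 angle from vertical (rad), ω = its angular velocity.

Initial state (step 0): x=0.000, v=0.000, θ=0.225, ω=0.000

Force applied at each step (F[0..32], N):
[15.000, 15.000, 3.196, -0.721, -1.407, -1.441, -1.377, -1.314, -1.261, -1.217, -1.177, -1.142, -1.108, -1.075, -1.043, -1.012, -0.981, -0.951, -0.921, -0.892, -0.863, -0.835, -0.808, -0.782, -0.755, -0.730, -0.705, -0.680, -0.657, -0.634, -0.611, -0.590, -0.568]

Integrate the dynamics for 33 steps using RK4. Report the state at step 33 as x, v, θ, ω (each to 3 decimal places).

Answer: x=0.193, v=0.063, θ=-0.038, ω=0.049

Derivation:
apply F[0]=+15.000 → step 1: x=0.003, v=0.308, θ=0.217, ω=-0.804
apply F[1]=+15.000 → step 2: x=0.012, v=0.621, θ=0.193, ω=-1.634
apply F[2]=+3.196 → step 3: x=0.025, v=0.673, θ=0.159, ω=-1.689
apply F[3]=-0.721 → step 4: x=0.038, v=0.641, θ=0.128, ω=-1.501
apply F[4]=-1.407 → step 5: x=0.051, v=0.595, θ=0.100, ω=-1.291
apply F[5]=-1.441 → step 6: x=0.062, v=0.552, θ=0.076, ω=-1.102
apply F[6]=-1.377 → step 7: x=0.073, v=0.513, θ=0.055, ω=-0.939
apply F[7]=-1.314 → step 8: x=0.083, v=0.477, θ=0.038, ω=-0.798
apply F[8]=-1.261 → step 9: x=0.092, v=0.444, θ=0.023, ω=-0.677
apply F[9]=-1.217 → step 10: x=0.101, v=0.414, θ=0.011, ω=-0.573
apply F[10]=-1.177 → step 11: x=0.109, v=0.386, θ=0.000, ω=-0.483
apply F[11]=-1.142 → step 12: x=0.116, v=0.360, θ=-0.008, ω=-0.405
apply F[12]=-1.108 → step 13: x=0.123, v=0.336, θ=-0.016, ω=-0.338
apply F[13]=-1.075 → step 14: x=0.129, v=0.314, θ=-0.022, ω=-0.280
apply F[14]=-1.043 → step 15: x=0.136, v=0.293, θ=-0.027, ω=-0.230
apply F[15]=-1.012 → step 16: x=0.141, v=0.274, θ=-0.031, ω=-0.186
apply F[16]=-0.981 → step 17: x=0.147, v=0.255, θ=-0.035, ω=-0.149
apply F[17]=-0.951 → step 18: x=0.151, v=0.238, θ=-0.037, ω=-0.117
apply F[18]=-0.921 → step 19: x=0.156, v=0.222, θ=-0.039, ω=-0.090
apply F[19]=-0.892 → step 20: x=0.160, v=0.206, θ=-0.041, ω=-0.066
apply F[20]=-0.863 → step 21: x=0.164, v=0.192, θ=-0.042, ω=-0.046
apply F[21]=-0.835 → step 22: x=0.168, v=0.178, θ=-0.043, ω=-0.029
apply F[22]=-0.808 → step 23: x=0.171, v=0.165, θ=-0.043, ω=-0.014
apply F[23]=-0.782 → step 24: x=0.175, v=0.152, θ=-0.043, ω=-0.002
apply F[24]=-0.755 → step 25: x=0.178, v=0.140, θ=-0.043, ω=0.009
apply F[25]=-0.730 → step 26: x=0.180, v=0.129, θ=-0.043, ω=0.018
apply F[26]=-0.705 → step 27: x=0.183, v=0.118, θ=-0.043, ω=0.025
apply F[27]=-0.680 → step 28: x=0.185, v=0.108, θ=-0.042, ω=0.031
apply F[28]=-0.657 → step 29: x=0.187, v=0.098, θ=-0.041, ω=0.036
apply F[29]=-0.634 → step 30: x=0.189, v=0.089, θ=-0.041, ω=0.040
apply F[30]=-0.611 → step 31: x=0.191, v=0.080, θ=-0.040, ω=0.044
apply F[31]=-0.590 → step 32: x=0.192, v=0.071, θ=-0.039, ω=0.047
apply F[32]=-0.568 → step 33: x=0.193, v=0.063, θ=-0.038, ω=0.049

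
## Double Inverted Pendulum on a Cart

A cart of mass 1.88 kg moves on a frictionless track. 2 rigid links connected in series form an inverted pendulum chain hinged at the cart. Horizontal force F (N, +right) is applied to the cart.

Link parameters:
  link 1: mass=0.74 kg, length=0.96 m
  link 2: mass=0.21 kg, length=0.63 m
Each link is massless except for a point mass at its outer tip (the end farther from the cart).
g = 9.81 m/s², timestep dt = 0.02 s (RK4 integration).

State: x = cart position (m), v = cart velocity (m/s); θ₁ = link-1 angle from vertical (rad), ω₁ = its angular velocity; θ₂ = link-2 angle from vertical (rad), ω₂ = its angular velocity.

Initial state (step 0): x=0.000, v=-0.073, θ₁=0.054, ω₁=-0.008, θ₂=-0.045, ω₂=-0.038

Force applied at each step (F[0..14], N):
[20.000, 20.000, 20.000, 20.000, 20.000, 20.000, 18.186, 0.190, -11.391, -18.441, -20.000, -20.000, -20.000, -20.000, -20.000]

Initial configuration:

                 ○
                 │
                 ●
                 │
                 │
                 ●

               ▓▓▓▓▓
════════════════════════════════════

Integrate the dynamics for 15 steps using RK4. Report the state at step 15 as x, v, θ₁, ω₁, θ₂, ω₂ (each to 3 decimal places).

apply F[0]=+20.000 → step 1: x=0.001, v=0.134, θ₁=0.052, ω₁=-0.207, θ₂=-0.046, ω₂=-0.079
apply F[1]=+20.000 → step 2: x=0.005, v=0.342, θ₁=0.046, ω₁=-0.407, θ₂=-0.048, ω₂=-0.119
apply F[2]=+20.000 → step 3: x=0.014, v=0.551, θ₁=0.036, ω₁=-0.610, θ₂=-0.051, ω₂=-0.156
apply F[3]=+20.000 → step 4: x=0.027, v=0.761, θ₁=0.021, ω₁=-0.819, θ₂=-0.054, ω₂=-0.188
apply F[4]=+20.000 → step 5: x=0.045, v=0.972, θ₁=0.003, ω₁=-1.033, θ₂=-0.058, ω₂=-0.213
apply F[5]=+20.000 → step 6: x=0.066, v=1.186, θ₁=-0.020, ω₁=-1.254, θ₂=-0.063, ω₂=-0.231
apply F[6]=+18.186 → step 7: x=0.092, v=1.382, θ₁=-0.047, ω₁=-1.464, θ₂=-0.068, ω₂=-0.241
apply F[7]=+0.190 → step 8: x=0.120, v=1.388, θ₁=-0.077, ω₁=-1.483, θ₂=-0.072, ω₂=-0.244
apply F[8]=-11.391 → step 9: x=0.146, v=1.275, θ₁=-0.105, ω₁=-1.385, θ₂=-0.077, ω₂=-0.238
apply F[9]=-18.441 → step 10: x=0.170, v=1.090, θ₁=-0.131, ω₁=-1.220, θ₂=-0.082, ω₂=-0.224
apply F[10]=-20.000 → step 11: x=0.190, v=0.891, θ₁=-0.154, ω₁=-1.047, θ₂=-0.086, ω₂=-0.200
apply F[11]=-20.000 → step 12: x=0.206, v=0.696, θ₁=-0.173, ω₁=-0.884, θ₂=-0.090, ω₂=-0.168
apply F[12]=-20.000 → step 13: x=0.218, v=0.502, θ₁=-0.189, ω₁=-0.729, θ₂=-0.093, ω₂=-0.128
apply F[13]=-20.000 → step 14: x=0.226, v=0.311, θ₁=-0.203, ω₁=-0.580, θ₂=-0.095, ω₂=-0.082
apply F[14]=-20.000 → step 15: x=0.230, v=0.122, θ₁=-0.213, ω₁=-0.437, θ₂=-0.096, ω₂=-0.031

Answer: x=0.230, v=0.122, θ₁=-0.213, ω₁=-0.437, θ₂=-0.096, ω₂=-0.031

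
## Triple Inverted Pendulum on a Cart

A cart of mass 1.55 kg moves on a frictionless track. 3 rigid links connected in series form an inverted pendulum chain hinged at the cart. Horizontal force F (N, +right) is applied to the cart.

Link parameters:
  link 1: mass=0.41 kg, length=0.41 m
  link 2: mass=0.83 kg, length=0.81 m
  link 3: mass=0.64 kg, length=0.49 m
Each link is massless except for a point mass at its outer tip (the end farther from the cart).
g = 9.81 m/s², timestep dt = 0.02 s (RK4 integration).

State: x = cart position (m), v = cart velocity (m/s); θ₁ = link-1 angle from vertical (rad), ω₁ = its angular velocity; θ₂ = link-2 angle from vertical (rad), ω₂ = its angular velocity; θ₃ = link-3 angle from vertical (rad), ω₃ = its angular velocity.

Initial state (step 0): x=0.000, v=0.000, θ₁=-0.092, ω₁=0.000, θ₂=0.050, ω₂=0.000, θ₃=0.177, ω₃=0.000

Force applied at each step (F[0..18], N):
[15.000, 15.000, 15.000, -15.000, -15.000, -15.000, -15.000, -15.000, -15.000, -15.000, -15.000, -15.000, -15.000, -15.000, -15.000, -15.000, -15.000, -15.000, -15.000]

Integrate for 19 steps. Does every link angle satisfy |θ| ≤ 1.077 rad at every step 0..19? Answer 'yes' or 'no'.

apply F[0]=+15.000 → step 1: x=0.002, v=0.212, θ₁=-0.100, ω₁=-0.759, θ₂=0.051, ω₂=0.112, θ₃=0.178, ω₃=0.072
apply F[1]=+15.000 → step 2: x=0.008, v=0.425, θ₁=-0.122, ω₁=-1.529, θ₂=0.055, ω₂=0.228, θ₃=0.180, ω₃=0.137
apply F[2]=+15.000 → step 3: x=0.019, v=0.638, θ₁=-0.161, ω₁=-2.303, θ₂=0.060, ω₂=0.342, θ₃=0.183, ω₃=0.188
apply F[3]=-15.000 → step 4: x=0.030, v=0.476, θ₁=-0.207, ω₁=-2.301, θ₂=0.069, ω₂=0.527, θ₃=0.187, ω₃=0.248
apply F[4]=-15.000 → step 5: x=0.038, v=0.319, θ₁=-0.253, ω₁=-2.365, θ₂=0.081, ω₂=0.739, θ₃=0.193, ω₃=0.301
apply F[5]=-15.000 → step 6: x=0.043, v=0.165, θ₁=-0.302, ω₁=-2.472, θ₂=0.099, ω₂=0.969, θ₃=0.199, ω₃=0.342
apply F[6]=-15.000 → step 7: x=0.045, v=0.011, θ₁=-0.352, ω₁=-2.597, θ₂=0.120, ω₂=1.206, θ₃=0.207, ω₃=0.372
apply F[7]=-15.000 → step 8: x=0.043, v=-0.143, θ₁=-0.405, ω₁=-2.719, θ₂=0.147, ω₂=1.441, θ₃=0.214, ω₃=0.392
apply F[8]=-15.000 → step 9: x=0.039, v=-0.300, θ₁=-0.461, ω₁=-2.826, θ₂=0.178, ω₂=1.669, θ₃=0.222, ω₃=0.402
apply F[9]=-15.000 → step 10: x=0.031, v=-0.458, θ₁=-0.518, ω₁=-2.908, θ₂=0.213, ω₂=1.887, θ₃=0.230, ω₃=0.407
apply F[10]=-15.000 → step 11: x=0.021, v=-0.619, θ₁=-0.577, ω₁=-2.963, θ₂=0.253, ω₂=2.094, θ₃=0.238, ω₃=0.407
apply F[11]=-15.000 → step 12: x=0.007, v=-0.781, θ₁=-0.637, ω₁=-2.989, θ₂=0.297, ω₂=2.292, θ₃=0.247, ω₃=0.406
apply F[12]=-15.000 → step 13: x=-0.011, v=-0.945, θ₁=-0.696, ω₁=-2.987, θ₂=0.345, ω₂=2.483, θ₃=0.255, ω₃=0.405
apply F[13]=-15.000 → step 14: x=-0.031, v=-1.108, θ₁=-0.756, ω₁=-2.956, θ₂=0.396, ω₂=2.672, θ₃=0.263, ω₃=0.408
apply F[14]=-15.000 → step 15: x=-0.055, v=-1.270, θ₁=-0.814, ω₁=-2.896, θ₂=0.452, ω₂=2.860, θ₃=0.271, ω₃=0.416
apply F[15]=-15.000 → step 16: x=-0.082, v=-1.431, θ₁=-0.872, ω₁=-2.805, θ₂=0.511, ω₂=3.053, θ₃=0.280, ω₃=0.433
apply F[16]=-15.000 → step 17: x=-0.112, v=-1.590, θ₁=-0.926, ω₁=-2.677, θ₂=0.574, ω₂=3.254, θ₃=0.288, ω₃=0.461
apply F[17]=-15.000 → step 18: x=-0.145, v=-1.744, θ₁=-0.978, ω₁=-2.508, θ₂=0.641, ω₂=3.468, θ₃=0.298, ω₃=0.504
apply F[18]=-15.000 → step 19: x=-0.182, v=-1.892, θ₁=-1.026, ω₁=-2.288, θ₂=0.713, ω₂=3.700, θ₃=0.309, ω₃=0.569
Max |angle| over trajectory = 1.026 rad; bound = 1.077 → within bound.

Answer: yes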